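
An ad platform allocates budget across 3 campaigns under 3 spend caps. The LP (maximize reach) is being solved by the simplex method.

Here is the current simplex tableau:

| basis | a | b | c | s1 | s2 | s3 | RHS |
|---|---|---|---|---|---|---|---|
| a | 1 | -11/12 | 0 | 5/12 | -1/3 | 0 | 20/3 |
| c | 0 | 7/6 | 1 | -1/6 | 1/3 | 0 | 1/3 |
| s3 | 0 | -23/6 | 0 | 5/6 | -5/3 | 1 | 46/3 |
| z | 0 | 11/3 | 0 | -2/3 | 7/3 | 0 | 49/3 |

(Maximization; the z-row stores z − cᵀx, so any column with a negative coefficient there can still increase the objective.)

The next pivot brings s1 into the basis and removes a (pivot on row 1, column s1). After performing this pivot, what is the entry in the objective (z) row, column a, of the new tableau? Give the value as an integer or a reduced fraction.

Pivot element is row 1, column s1: 5/12.
Normalize row 1: new (row 1, a) = 1/(5/12) = 12/5.
z-row ← z-row − (-2/3)·(new row 1): 0 − (-2/3)·(12/5) = 8/5.

8/5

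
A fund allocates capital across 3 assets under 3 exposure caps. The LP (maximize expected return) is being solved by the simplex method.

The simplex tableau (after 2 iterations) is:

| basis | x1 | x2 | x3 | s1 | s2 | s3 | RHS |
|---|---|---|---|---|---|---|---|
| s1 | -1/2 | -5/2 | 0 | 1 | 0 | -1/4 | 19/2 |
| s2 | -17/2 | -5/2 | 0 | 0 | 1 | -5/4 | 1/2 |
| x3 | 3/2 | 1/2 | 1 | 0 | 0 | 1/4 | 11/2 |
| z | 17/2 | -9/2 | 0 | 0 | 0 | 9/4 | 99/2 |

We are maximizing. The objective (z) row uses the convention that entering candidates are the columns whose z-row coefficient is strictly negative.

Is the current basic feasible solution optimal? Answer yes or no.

Column x2 has objective-row coefficient -9/2, which is negative; an improving pivot exists, so not yet optimal.

no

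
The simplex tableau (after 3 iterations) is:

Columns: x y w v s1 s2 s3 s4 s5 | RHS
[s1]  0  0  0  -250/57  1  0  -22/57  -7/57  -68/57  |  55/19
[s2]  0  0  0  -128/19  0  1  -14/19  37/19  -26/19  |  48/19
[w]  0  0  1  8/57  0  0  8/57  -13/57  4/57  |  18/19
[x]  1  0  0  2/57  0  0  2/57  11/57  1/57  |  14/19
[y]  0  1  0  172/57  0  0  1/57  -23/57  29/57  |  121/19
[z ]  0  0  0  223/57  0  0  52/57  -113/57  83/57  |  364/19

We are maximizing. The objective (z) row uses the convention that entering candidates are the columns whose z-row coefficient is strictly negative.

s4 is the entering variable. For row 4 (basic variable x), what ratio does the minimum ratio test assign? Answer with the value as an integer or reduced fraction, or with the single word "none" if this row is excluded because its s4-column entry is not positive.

42/11

Ratio = RHS / (s4 entry) = (14/19) / (11/57) = 42/11.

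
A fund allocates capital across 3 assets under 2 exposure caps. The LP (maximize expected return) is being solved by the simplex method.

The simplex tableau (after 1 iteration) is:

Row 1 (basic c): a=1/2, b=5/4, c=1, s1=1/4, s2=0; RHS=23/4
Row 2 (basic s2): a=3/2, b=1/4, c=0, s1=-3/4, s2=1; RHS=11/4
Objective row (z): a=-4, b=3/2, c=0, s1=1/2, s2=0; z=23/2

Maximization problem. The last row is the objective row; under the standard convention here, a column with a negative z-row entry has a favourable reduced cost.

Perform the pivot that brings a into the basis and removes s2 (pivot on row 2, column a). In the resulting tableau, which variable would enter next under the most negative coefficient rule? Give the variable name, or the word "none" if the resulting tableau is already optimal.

Pivot element 3/2. New z-row = old z-row − (-4)·(row 2/(3/2)).
Updated z-row coefficients: a: 0, b: 13/6, c: 0, s1: -3/2, s2: 8/3.
The most negative is -3/2 in column s1, so s1 would enter next.

s1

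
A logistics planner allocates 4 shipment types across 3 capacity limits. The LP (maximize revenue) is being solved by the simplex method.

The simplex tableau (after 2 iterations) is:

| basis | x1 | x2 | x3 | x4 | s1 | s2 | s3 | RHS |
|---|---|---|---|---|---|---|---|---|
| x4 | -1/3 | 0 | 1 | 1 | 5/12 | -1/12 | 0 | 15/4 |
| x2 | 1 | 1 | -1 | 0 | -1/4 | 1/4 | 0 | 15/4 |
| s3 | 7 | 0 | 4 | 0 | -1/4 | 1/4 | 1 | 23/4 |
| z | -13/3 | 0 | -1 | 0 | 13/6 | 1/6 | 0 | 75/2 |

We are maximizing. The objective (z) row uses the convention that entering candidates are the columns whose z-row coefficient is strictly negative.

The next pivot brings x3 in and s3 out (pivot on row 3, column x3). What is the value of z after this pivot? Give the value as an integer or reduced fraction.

Minimum ratio for x3: (23/4)/4 = 23/16.
z changes by −(z-row coeff of x3)·ratio = −(-1)·(23/16) = 23/16.
New z = 75/2 + (23/16) = 623/16.

623/16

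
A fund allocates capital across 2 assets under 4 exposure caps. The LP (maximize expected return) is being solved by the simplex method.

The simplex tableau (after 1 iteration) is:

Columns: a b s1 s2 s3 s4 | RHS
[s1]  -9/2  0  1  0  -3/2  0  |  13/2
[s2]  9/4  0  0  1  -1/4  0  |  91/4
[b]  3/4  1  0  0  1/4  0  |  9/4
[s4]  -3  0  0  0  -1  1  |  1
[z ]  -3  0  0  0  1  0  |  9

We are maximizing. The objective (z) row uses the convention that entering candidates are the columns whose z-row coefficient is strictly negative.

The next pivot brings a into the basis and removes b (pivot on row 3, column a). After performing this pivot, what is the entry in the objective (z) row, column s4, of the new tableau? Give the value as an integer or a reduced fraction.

0

Pivot element is row 3, column a: 3/4.
Normalize row 3: new (row 3, s4) = 0/(3/4) = 0.
z-row ← z-row − (-3)·(new row 3): 0 − (-3)·0 = 0.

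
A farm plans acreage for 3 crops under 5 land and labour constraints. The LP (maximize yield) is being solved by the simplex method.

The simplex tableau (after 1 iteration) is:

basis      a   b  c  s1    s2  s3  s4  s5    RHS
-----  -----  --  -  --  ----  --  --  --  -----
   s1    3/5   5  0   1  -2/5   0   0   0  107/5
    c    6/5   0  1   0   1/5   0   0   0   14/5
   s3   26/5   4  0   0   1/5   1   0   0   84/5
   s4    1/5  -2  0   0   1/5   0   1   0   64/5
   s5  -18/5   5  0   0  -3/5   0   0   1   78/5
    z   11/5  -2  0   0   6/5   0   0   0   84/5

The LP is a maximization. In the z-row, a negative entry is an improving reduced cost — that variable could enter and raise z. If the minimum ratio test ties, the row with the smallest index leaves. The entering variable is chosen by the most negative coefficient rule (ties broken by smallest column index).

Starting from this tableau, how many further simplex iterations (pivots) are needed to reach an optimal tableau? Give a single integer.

pivot: b in, s5 out → z = 576/25
No improving column remains; optimal.

1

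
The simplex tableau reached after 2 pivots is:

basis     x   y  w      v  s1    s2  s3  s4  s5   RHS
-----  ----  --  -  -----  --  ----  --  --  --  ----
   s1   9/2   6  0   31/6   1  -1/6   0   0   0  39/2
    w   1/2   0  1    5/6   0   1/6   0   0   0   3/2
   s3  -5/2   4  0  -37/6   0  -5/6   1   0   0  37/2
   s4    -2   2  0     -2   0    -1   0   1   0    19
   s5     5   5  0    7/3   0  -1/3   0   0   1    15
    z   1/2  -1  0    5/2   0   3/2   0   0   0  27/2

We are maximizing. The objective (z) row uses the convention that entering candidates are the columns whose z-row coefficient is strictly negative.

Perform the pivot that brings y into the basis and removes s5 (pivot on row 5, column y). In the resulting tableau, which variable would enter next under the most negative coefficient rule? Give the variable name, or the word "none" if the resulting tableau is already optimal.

none

Pivot element 5. New z-row = old z-row − (-1)·(row 5/5).
Updated z-row coefficients: x: 3/2, y: 0, w: 0, v: 89/30, s1: 0, s2: 43/30, s3: 0, s4: 0, s5: 1/5.
No coefficient is strictly negative; the tableau after this pivot is optimal.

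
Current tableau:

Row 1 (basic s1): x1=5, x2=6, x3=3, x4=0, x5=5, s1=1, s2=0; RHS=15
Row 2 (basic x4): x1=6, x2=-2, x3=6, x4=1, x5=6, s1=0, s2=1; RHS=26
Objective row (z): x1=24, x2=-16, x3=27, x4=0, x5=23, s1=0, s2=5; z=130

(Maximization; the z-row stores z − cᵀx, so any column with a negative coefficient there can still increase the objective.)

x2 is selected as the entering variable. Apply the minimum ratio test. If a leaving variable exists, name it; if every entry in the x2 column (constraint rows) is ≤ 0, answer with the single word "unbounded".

Ratios: row 1 (s1): 15/6 = 5/2; row 2 (x4): entry -2 ≤ 0, skip.
Minimum ratio is in the s1 row, so s1 leaves.

s1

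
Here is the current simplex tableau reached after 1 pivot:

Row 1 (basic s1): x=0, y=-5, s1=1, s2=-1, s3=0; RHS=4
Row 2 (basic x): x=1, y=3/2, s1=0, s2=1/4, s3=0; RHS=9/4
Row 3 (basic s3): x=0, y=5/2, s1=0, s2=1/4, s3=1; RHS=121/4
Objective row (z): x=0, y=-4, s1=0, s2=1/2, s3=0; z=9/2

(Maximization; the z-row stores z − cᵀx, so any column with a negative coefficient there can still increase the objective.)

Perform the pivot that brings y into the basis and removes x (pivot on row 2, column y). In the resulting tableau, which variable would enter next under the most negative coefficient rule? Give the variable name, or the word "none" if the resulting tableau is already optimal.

Pivot element 3/2. New z-row = old z-row − (-4)·(row 2/(3/2)).
Updated z-row coefficients: x: 8/3, y: 0, s1: 0, s2: 7/6, s3: 0.
No coefficient is strictly negative; the tableau after this pivot is optimal.

none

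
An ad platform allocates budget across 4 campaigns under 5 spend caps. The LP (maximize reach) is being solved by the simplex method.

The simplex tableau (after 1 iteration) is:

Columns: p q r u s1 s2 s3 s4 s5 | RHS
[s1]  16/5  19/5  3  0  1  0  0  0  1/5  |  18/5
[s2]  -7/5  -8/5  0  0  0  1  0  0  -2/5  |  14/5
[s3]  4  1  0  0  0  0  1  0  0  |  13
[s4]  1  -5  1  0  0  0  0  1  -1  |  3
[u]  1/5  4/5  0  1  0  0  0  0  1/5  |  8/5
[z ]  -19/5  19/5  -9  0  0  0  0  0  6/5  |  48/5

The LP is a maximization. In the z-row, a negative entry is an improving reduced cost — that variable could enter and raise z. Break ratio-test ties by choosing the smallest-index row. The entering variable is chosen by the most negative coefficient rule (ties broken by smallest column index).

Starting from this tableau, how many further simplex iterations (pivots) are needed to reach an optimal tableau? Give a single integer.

pivot: r in, s1 out → z = 102/5
No improving column remains; optimal.

1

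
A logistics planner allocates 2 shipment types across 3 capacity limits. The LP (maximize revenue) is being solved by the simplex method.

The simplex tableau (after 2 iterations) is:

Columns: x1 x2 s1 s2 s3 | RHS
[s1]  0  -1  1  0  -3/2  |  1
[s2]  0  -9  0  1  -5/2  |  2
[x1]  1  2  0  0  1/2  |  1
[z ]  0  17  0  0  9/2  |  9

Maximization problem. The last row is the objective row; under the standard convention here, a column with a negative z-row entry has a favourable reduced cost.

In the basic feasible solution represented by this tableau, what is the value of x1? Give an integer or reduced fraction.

x1 is basic (row 3); its value is the RHS of that row: 1.

1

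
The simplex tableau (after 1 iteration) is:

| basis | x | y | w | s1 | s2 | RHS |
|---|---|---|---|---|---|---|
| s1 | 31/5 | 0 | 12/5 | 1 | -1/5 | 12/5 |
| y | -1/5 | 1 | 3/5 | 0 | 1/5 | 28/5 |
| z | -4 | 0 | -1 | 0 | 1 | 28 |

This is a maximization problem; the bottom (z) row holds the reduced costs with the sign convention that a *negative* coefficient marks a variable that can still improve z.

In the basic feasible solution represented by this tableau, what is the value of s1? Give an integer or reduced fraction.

12/5

s1 is basic (row 1); its value is the RHS of that row: 12/5.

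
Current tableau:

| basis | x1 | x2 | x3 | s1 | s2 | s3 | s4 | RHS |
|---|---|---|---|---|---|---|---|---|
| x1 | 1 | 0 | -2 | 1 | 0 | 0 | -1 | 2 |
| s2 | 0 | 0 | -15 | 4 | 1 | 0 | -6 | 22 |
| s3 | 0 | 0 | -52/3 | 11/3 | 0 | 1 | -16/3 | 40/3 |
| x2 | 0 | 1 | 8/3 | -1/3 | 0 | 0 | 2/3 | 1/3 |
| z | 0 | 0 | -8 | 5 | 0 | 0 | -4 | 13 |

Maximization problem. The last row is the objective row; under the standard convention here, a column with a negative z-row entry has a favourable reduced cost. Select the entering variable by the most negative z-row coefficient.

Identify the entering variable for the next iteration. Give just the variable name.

x3

Objective-row coefficients: x1: 0, x2: 0, x3: -8, s1: 5, s2: 0, s3: 0, s4: -4.
The most negative is -8 in column x3, so x3 enters.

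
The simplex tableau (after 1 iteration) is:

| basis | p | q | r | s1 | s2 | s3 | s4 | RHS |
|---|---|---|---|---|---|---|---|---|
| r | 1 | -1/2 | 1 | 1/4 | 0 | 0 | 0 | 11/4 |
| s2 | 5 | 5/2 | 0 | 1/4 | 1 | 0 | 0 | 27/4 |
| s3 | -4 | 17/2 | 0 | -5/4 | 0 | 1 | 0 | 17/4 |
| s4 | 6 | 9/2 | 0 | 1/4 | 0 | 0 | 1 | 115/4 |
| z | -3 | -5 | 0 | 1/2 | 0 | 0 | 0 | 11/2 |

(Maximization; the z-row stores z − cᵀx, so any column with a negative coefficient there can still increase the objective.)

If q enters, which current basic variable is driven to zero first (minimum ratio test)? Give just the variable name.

Ratios: row 1 (r): entry -1/2 ≤ 0, skip; row 2 (s2): (27/4)/(5/2) = 27/10; row 3 (s3): (17/4)/(17/2) = 1/2; row 4 (s4): (115/4)/(9/2) = 115/18.
Minimum ratio 1/2 is in the s3 row, so s3 leaves.

s3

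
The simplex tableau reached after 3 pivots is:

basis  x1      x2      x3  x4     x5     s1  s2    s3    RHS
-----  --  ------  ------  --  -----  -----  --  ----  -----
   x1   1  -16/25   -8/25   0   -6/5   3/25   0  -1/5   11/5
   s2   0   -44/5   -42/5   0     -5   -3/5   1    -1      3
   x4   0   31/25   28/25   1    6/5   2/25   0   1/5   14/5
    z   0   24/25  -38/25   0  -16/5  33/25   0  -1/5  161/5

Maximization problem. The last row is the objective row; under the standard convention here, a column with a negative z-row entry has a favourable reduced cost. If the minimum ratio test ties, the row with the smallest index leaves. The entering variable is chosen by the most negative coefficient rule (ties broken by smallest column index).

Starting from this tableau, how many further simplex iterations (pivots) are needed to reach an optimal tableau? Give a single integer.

1

pivot: x5 in, x4 out → z = 119/3
No improving column remains; optimal.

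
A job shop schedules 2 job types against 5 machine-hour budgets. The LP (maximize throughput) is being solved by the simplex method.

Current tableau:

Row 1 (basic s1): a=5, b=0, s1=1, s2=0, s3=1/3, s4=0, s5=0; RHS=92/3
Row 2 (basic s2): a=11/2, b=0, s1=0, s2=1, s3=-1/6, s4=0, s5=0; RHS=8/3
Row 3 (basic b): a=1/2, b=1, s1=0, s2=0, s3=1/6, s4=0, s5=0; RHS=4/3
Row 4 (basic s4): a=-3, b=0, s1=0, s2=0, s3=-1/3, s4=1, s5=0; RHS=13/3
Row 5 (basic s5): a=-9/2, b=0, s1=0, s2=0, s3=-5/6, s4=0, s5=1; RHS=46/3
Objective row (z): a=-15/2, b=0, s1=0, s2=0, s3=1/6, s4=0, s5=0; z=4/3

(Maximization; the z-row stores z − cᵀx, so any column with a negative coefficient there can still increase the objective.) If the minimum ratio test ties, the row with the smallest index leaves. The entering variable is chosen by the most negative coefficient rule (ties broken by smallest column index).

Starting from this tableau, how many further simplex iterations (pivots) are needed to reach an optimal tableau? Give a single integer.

2

pivot: a in, s2 out → z = 164/33
pivot: s3 in, b out → z = 16/3
No improving column remains; optimal.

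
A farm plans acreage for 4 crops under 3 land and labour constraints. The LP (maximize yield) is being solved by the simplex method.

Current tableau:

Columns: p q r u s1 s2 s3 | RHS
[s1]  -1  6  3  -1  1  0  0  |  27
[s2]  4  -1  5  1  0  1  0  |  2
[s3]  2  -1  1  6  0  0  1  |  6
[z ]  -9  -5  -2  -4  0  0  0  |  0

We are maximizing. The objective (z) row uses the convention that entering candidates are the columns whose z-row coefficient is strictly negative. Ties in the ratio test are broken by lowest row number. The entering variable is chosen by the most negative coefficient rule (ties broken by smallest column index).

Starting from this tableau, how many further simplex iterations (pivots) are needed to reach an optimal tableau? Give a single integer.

pivot: p in, s2 out → z = 9/2
pivot: q in, s1 out → z = 901/23
pivot: u in, s3 out → z = 1071/25
No improving column remains; optimal.

3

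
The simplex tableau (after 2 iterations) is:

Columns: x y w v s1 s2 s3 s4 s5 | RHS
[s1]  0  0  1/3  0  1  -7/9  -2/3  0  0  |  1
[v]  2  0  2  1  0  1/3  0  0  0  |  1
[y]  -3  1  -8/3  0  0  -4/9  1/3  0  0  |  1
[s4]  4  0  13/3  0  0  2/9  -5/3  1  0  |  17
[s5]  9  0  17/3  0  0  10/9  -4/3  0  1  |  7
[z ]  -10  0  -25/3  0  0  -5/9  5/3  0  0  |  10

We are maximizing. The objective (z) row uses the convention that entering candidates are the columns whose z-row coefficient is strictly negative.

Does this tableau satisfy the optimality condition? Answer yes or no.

no

Column x has objective-row coefficient -10, which is negative; an improving pivot exists, so not yet optimal.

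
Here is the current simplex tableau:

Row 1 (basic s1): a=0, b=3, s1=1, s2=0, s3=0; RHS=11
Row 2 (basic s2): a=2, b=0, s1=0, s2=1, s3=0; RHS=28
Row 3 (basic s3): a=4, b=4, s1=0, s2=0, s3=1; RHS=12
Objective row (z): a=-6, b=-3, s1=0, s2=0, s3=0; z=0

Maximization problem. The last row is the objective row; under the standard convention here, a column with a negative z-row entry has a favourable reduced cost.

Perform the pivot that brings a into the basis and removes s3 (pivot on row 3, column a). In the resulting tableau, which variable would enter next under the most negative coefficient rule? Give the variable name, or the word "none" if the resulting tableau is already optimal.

Pivot element 4. New z-row = old z-row − (-6)·(row 3/4).
Updated z-row coefficients: a: 0, b: 3, s1: 0, s2: 0, s3: 3/2.
No coefficient is strictly negative; the tableau after this pivot is optimal.

none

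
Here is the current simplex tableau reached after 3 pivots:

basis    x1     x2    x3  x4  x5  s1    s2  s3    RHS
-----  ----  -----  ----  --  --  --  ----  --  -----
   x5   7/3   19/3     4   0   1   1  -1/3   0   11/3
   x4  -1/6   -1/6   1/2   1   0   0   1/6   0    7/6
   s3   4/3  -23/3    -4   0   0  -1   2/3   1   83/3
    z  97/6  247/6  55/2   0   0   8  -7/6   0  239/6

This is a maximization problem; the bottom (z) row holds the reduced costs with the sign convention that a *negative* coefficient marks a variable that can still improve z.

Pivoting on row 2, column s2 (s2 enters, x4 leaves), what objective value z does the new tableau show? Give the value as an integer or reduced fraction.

48

Minimum ratio for s2: (7/6)/(1/6) = 7.
z changes by −(z-row coeff of s2)·ratio = −(-7/6)·7 = 49/6.
New z = 239/6 + (49/6) = 48.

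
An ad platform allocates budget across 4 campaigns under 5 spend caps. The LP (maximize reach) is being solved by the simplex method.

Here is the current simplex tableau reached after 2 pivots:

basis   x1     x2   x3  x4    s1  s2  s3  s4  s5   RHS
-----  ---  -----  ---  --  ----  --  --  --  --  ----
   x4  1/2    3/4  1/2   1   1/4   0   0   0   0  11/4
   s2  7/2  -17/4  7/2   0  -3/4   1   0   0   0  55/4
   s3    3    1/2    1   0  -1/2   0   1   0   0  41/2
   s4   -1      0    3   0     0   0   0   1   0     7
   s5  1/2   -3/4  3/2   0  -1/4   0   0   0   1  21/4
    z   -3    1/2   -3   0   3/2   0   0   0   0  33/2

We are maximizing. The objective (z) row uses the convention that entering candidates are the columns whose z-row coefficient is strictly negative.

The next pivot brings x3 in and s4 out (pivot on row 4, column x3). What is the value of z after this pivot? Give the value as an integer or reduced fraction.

Minimum ratio for x3: 7/3 = 7/3.
z changes by −(z-row coeff of x3)·ratio = −(-3)·(7/3) = 7.
New z = 33/2 + 7 = 47/2.

47/2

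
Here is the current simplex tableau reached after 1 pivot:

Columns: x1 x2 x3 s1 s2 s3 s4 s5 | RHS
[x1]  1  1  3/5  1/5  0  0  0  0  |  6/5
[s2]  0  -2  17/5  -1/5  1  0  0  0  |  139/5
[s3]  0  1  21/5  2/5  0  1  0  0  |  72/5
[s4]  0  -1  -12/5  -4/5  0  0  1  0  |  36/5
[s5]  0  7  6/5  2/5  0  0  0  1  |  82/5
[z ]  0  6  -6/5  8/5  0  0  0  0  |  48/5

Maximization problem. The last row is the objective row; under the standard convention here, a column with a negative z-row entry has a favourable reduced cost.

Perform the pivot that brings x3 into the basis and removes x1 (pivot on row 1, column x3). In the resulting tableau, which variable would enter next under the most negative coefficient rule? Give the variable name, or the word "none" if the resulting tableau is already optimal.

Pivot element 3/5. New z-row = old z-row − (-6/5)·(row 1/(3/5)).
Updated z-row coefficients: x1: 2, x2: 8, x3: 0, s1: 2, s2: 0, s3: 0, s4: 0, s5: 0.
No coefficient is strictly negative; the tableau after this pivot is optimal.

none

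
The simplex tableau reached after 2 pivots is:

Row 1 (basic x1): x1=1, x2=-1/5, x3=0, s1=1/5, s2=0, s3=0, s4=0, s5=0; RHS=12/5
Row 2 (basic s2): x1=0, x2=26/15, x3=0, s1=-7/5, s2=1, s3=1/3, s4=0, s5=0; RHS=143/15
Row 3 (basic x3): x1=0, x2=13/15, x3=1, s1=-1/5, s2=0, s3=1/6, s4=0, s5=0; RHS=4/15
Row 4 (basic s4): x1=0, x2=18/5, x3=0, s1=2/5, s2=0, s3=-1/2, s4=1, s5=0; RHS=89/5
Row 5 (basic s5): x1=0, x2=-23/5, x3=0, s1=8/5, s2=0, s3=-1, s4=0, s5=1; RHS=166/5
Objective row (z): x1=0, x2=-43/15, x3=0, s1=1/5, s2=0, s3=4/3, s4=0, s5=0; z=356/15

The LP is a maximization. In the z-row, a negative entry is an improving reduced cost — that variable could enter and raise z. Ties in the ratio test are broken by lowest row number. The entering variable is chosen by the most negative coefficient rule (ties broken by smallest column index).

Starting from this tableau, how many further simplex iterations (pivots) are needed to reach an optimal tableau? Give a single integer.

pivot: x2 in, x3 out → z = 320/13
pivot: s1 in, s4 out → z = 247/8
No improving column remains; optimal.

2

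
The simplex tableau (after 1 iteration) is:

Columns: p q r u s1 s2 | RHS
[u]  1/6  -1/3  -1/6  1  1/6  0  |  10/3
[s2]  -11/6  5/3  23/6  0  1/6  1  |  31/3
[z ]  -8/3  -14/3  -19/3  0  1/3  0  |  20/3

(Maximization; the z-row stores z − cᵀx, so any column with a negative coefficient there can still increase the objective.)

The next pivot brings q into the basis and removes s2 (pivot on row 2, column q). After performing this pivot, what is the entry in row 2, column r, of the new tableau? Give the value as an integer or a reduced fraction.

23/10

Pivot element is row 2, column q: 5/3.
Normalize row 2: new (row 2, r) = (23/6)/(5/3) = 23/10.
Row 2 is the pivot row, so the entry is 23/10.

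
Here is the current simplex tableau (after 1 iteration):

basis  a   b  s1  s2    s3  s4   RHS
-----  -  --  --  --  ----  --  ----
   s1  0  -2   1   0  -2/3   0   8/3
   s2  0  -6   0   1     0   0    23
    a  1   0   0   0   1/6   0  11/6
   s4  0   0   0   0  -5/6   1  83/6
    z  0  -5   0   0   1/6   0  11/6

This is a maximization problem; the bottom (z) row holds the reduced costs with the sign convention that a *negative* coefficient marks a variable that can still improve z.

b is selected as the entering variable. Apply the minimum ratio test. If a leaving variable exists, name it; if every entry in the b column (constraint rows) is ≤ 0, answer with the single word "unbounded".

b-column entries: row 1: -2, row 2: -6, row 3: 0, row 4: 0. All ≤ 0, so b can increase without bound; the LP is unbounded in this direction.

unbounded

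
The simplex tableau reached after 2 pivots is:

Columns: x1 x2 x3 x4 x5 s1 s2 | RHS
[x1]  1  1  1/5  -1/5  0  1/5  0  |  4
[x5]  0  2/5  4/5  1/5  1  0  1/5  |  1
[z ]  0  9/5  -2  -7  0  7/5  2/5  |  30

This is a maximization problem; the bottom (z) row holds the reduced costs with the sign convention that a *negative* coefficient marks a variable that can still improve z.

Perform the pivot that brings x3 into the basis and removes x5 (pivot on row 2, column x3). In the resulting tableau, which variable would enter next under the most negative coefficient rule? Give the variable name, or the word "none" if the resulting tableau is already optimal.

x4

Pivot element 4/5. New z-row = old z-row − (-2)·(row 2/(4/5)).
Updated z-row coefficients: x1: 0, x2: 14/5, x3: 0, x4: -13/2, x5: 5/2, s1: 7/5, s2: 9/10.
The most negative is -13/2 in column x4, so x4 would enter next.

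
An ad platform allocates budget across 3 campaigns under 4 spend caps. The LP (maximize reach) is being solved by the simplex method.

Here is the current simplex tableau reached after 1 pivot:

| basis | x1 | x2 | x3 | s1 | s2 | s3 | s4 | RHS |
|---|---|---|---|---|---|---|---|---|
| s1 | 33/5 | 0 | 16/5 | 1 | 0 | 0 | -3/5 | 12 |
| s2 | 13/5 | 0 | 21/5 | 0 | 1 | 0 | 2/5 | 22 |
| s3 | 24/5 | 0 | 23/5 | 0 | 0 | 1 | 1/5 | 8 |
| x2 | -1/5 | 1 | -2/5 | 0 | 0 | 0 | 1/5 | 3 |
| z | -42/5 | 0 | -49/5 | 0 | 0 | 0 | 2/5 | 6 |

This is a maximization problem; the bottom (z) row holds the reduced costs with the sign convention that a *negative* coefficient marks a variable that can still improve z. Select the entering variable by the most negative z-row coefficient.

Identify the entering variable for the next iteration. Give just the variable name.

Objective-row coefficients: x1: -42/5, x2: 0, x3: -49/5, s1: 0, s2: 0, s3: 0, s4: 2/5.
The most negative is -49/5 in column x3, so x3 enters.

x3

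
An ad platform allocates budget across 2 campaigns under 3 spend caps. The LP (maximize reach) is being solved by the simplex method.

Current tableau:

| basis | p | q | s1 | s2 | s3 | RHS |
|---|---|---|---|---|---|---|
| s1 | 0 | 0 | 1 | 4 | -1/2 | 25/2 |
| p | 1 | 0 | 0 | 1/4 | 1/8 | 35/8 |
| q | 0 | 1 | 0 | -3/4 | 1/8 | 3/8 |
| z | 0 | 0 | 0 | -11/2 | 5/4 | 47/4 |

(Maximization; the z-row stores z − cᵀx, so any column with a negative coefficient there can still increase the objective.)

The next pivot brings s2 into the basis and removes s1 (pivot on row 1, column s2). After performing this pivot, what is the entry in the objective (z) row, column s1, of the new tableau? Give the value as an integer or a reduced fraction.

11/8

Pivot element is row 1, column s2: 4.
Normalize row 1: new (row 1, s1) = 1/4 = 1/4.
z-row ← z-row − (-11/2)·(new row 1): 0 − (-11/2)·(1/4) = 11/8.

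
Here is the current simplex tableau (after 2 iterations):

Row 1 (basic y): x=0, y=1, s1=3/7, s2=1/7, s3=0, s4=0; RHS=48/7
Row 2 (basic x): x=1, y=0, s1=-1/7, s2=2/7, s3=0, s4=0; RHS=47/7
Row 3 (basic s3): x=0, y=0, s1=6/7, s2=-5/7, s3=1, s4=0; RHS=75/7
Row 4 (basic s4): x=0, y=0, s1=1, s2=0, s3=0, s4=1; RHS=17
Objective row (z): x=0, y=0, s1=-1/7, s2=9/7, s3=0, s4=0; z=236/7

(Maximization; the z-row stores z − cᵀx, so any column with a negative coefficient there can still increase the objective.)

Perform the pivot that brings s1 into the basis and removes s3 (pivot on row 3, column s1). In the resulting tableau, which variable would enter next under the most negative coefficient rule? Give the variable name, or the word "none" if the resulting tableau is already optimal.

Pivot element 6/7. New z-row = old z-row − (-1/7)·(row 3/(6/7)).
Updated z-row coefficients: x: 0, y: 0, s1: 0, s2: 7/6, s3: 1/6, s4: 0.
No coefficient is strictly negative; the tableau after this pivot is optimal.

none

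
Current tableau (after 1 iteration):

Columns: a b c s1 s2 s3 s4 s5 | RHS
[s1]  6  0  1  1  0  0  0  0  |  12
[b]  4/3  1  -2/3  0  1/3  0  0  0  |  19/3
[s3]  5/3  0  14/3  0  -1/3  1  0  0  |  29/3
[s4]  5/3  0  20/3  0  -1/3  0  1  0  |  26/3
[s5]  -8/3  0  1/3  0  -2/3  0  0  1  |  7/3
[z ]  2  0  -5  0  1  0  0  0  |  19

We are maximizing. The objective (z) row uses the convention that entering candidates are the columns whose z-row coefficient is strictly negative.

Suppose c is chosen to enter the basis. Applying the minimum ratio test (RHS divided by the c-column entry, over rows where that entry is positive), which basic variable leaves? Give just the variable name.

s4

Ratios: row 1 (s1): 12/1 = 12; row 2 (b): entry -2/3 ≤ 0, skip; row 3 (s3): (29/3)/(14/3) = 29/14; row 4 (s4): (26/3)/(20/3) = 13/10; row 5 (s5): (7/3)/(1/3) = 7.
Minimum ratio 13/10 is in the s4 row, so s4 leaves.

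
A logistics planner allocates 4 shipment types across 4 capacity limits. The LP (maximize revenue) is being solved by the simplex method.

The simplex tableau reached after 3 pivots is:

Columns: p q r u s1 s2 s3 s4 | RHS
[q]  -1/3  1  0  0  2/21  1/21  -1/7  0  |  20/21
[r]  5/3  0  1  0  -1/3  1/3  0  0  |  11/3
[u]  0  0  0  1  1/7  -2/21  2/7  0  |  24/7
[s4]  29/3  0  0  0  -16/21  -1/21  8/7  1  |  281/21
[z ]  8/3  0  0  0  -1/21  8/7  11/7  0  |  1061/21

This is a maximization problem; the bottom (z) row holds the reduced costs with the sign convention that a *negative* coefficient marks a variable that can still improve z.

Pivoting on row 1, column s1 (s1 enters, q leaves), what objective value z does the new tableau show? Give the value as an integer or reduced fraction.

51

Minimum ratio for s1: (20/21)/(2/21) = 10.
z changes by −(z-row coeff of s1)·ratio = −(-1/21)·10 = 10/21.
New z = 1061/21 + (10/21) = 51.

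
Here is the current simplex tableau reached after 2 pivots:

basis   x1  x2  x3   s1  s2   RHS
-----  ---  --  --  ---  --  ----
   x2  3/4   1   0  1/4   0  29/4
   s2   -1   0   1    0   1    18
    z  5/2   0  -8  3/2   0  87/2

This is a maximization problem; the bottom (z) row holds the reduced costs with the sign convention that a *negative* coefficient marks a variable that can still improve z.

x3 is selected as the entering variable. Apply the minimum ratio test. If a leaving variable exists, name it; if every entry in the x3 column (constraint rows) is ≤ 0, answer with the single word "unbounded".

Ratios: row 1 (x2): entry 0 ≤ 0, skip; row 2 (s2): 18/1 = 18.
Minimum ratio is in the s2 row, so s2 leaves.

s2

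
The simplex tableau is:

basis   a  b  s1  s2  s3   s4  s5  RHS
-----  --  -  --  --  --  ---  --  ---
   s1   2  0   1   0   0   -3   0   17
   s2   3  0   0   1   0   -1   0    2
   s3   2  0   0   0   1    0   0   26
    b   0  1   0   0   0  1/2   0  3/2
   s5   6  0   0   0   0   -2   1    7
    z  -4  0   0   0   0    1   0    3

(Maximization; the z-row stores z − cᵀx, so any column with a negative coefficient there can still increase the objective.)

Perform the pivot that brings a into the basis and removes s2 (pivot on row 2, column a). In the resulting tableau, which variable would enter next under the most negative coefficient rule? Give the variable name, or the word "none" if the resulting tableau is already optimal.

Pivot element 3. New z-row = old z-row − (-4)·(row 2/3).
Updated z-row coefficients: a: 0, b: 0, s1: 0, s2: 4/3, s3: 0, s4: -1/3, s5: 0.
The most negative is -1/3 in column s4, so s4 would enter next.

s4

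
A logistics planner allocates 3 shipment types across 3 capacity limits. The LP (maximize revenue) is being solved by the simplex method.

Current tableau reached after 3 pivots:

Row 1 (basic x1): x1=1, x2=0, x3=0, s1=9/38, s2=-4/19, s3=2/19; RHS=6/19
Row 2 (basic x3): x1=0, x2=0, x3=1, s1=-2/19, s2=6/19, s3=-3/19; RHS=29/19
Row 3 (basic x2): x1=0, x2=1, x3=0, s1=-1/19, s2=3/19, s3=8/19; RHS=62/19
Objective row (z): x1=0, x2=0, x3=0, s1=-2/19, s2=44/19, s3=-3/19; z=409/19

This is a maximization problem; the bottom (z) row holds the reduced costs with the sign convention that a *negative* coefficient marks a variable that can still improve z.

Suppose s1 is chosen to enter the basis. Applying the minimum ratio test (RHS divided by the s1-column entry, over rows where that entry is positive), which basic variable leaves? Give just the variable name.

x1

Ratios: row 1 (x1): (6/19)/(9/38) = 4/3; row 2 (x3): entry -2/19 ≤ 0, skip; row 3 (x2): entry -1/19 ≤ 0, skip.
Minimum ratio 4/3 is in the x1 row, so x1 leaves.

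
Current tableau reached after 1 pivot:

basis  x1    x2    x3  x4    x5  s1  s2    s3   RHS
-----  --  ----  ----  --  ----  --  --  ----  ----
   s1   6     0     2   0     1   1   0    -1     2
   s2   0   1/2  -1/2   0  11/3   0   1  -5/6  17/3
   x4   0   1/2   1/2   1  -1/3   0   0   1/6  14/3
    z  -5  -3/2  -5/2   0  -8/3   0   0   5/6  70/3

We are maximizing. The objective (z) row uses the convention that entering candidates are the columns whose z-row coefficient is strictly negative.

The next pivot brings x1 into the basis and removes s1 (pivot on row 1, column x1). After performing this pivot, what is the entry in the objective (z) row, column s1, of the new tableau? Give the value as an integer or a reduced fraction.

Pivot element is row 1, column x1: 6.
Normalize row 1: new (row 1, s1) = 1/6 = 1/6.
z-row ← z-row − (-5)·(new row 1): 0 − (-5)·(1/6) = 5/6.

5/6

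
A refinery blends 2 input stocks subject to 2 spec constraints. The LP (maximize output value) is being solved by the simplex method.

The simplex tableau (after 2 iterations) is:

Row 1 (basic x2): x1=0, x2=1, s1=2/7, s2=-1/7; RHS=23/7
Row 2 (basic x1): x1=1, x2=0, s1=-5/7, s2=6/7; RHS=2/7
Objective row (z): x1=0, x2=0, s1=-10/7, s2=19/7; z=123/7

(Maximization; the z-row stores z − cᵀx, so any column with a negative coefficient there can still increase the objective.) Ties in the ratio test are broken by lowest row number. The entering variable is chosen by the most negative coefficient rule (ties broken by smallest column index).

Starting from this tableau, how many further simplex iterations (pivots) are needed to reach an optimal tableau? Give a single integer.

1

pivot: s1 in, x2 out → z = 34
No improving column remains; optimal.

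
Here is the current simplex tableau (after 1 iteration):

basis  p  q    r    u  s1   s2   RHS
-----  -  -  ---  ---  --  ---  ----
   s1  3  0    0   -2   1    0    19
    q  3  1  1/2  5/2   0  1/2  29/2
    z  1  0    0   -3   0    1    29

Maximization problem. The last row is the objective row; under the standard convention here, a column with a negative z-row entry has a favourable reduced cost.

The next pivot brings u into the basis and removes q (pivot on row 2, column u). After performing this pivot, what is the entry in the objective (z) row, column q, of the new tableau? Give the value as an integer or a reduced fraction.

6/5

Pivot element is row 2, column u: 5/2.
Normalize row 2: new (row 2, q) = 1/(5/2) = 2/5.
z-row ← z-row − (-3)·(new row 2): 0 − (-3)·(2/5) = 6/5.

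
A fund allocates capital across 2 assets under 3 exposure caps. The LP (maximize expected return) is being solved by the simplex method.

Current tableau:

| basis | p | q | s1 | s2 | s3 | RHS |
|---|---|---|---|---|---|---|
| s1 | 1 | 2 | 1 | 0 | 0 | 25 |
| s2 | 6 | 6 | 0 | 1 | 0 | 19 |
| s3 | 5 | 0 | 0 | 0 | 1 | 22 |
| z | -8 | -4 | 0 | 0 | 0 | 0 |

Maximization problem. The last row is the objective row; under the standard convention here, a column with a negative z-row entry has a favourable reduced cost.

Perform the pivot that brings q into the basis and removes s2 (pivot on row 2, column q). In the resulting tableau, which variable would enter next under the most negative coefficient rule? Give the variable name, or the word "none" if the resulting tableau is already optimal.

p

Pivot element 6. New z-row = old z-row − (-4)·(row 2/6).
Updated z-row coefficients: p: -4, q: 0, s1: 0, s2: 2/3, s3: 0.
The most negative is -4 in column p, so p would enter next.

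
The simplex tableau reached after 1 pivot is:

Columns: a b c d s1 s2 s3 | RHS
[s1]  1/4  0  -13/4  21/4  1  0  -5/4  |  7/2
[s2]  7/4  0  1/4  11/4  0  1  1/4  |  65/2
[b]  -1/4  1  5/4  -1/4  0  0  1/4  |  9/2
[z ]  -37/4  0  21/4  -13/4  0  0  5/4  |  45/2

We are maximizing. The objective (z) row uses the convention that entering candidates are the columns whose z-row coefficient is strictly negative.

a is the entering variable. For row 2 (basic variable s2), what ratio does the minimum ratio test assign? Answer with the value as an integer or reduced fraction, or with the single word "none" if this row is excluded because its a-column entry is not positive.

Ratio = RHS / (a entry) = (65/2) / (7/4) = 130/7.

130/7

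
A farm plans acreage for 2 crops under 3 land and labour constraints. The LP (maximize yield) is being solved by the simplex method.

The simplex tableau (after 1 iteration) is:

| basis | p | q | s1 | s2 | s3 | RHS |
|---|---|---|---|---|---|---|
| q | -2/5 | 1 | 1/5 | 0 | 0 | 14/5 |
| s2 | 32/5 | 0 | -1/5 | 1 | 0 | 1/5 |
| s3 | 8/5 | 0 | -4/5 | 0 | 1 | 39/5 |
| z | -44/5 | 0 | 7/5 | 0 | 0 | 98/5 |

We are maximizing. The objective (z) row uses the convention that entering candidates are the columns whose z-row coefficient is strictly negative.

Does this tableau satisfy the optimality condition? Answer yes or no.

no

Column p has objective-row coefficient -44/5, which is negative; an improving pivot exists, so not yet optimal.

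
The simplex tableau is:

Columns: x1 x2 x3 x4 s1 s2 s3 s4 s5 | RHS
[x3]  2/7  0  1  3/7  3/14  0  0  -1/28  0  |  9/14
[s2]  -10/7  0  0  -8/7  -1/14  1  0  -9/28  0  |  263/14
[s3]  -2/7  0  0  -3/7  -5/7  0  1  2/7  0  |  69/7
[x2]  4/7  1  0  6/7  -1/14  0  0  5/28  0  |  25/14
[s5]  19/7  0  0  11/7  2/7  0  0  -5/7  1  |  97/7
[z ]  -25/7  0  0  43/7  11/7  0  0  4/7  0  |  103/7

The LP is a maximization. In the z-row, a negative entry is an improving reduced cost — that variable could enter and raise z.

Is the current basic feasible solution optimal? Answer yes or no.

no

Column x1 has objective-row coefficient -25/7, which is negative; an improving pivot exists, so not yet optimal.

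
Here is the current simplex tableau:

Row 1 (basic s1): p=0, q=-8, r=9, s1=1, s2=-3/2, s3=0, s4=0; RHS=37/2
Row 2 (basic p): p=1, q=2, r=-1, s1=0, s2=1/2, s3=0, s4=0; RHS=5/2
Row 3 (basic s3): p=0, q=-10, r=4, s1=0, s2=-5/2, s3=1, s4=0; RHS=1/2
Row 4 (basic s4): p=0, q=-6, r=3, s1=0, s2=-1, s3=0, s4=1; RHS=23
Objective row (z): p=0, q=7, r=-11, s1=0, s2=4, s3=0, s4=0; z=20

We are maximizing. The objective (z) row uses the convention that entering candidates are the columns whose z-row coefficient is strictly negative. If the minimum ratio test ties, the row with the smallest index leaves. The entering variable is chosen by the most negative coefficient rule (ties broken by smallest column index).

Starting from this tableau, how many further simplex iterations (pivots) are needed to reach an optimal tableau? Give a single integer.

3

pivot: r in, s3 out → z = 171/8
pivot: q in, s1 out → z = 5329/116
pivot: s3 in, p out → z = 54
No improving column remains; optimal.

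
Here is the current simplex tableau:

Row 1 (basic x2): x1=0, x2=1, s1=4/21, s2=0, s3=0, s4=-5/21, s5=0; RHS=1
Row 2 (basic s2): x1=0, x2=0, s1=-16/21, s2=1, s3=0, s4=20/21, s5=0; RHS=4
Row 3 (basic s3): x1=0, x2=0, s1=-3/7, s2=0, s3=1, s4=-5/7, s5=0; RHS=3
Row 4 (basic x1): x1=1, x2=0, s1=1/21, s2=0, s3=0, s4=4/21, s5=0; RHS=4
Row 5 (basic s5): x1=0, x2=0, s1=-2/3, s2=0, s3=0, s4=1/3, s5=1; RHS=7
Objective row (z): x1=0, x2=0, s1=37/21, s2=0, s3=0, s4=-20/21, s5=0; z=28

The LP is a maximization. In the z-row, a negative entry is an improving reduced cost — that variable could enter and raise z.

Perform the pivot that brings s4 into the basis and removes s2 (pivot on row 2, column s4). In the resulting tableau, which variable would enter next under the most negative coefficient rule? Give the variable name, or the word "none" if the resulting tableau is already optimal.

Pivot element 20/21. New z-row = old z-row − (-20/21)·(row 2/(20/21)).
Updated z-row coefficients: x1: 0, x2: 0, s1: 1, s2: 1, s3: 0, s4: 0, s5: 0.
No coefficient is strictly negative; the tableau after this pivot is optimal.

none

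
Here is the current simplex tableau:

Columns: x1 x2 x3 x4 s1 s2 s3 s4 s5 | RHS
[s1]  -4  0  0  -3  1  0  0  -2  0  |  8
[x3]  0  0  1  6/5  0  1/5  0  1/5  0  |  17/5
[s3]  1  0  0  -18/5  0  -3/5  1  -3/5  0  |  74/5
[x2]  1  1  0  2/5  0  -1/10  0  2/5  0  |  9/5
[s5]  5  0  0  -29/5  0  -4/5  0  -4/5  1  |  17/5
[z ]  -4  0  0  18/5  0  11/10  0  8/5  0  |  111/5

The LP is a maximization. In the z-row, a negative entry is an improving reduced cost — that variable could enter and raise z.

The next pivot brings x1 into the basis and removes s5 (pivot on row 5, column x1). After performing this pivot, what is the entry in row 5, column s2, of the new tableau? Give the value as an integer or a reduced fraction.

-4/25

Pivot element is row 5, column x1: 5.
Normalize row 5: new (row 5, s2) = (-4/5)/5 = -4/25.
Row 5 is the pivot row, so the entry is -4/25.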